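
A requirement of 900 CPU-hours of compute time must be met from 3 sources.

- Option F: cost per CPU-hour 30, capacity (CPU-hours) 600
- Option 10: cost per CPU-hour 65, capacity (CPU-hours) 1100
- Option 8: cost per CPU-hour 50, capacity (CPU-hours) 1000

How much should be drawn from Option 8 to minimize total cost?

Use sources in increasing cost order.
Take 600 from Option F at 30 ; need 300 more.
Option 8 at 50: take 300 of its 1000 ; requirement met.
Option 10: unused.

300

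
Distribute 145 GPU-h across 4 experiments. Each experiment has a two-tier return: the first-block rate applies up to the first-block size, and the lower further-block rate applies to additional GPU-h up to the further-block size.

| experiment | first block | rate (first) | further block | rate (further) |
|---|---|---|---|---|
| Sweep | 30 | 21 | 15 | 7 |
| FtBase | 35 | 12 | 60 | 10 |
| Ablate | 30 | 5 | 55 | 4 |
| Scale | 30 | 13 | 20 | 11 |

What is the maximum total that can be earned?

Treat each block as its own option and order by rate: Sweep/tier1 21 > Scale/tier1 13 > FtBase/tier1 12 > Scale/tier2 11 > FtBase/tier2 10 > Sweep/tier2 7 > Ablate/tier1 5 > Ablate/tier2 4.
Fill Sweep tier1 block (30 at 21) ; 115 left.
Scale tier1 at 13: fill all 30 ; 85 left.
FtBase tier1 at 12: fill all 35 ; 50 left.
Scale tier2 at 11: fill all 20 ; 30 left.
30 remain; put them into FtBase tier2 at 10.
Total = 21×30 + 13×30 + 12×35 + 11×20 + 10×30 = 1960.

1960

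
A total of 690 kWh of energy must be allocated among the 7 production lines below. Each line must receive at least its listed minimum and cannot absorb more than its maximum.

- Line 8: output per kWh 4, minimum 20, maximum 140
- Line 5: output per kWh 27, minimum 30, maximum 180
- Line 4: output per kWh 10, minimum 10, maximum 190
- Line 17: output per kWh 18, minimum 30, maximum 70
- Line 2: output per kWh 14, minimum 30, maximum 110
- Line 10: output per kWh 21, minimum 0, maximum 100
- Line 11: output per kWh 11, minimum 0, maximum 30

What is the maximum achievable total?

Meeting every minimum uses 20+30+10+30+30+0+0 = 120 kWh, leaving 570.
Order the production lines by output per kWh: Line 5 27 > Line 10 21 > Line 17 18 > Line 2 14 > Line 11 11 > Line 4 10 > Line 8 4.
Line 5 takes 150 more to reach its cap of 180 — 420 left.
Give Line 10 100 more to hit its cap of 100 — 320 left.
Line 17: +40 to 70 (cap) — 280 left.
Line 2 takes 80 more to reach its cap of 110 — 200 left.
Line 11 takes 30 more to reach its cap of 30 — 170 left.
Line 4 has room for 180 more but only 170 remain, so it gets 180.
Total = 4×20 + 27×180 + 10×180 + 18×70 + 14×110 + 21×100 + 11×30 = 11970.

11970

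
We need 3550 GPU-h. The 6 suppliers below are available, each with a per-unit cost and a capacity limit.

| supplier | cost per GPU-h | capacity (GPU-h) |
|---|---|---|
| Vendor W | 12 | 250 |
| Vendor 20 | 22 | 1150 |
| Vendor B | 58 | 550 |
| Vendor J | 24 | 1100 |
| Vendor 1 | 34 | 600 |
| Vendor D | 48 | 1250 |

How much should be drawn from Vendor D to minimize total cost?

450

Cheapest first:
Take 250 from Vendor W at 12 ; need 3300 more.
Take 1150 from Vendor 20 at 22 ; need 2150 more.
Take 1100 from Vendor J at 24 ; need 1050 more.
Vendor 1 (34): use full 600 ; 450 GPU-h to go.
Vendor D (48): take the remaining 450 ; done.
Vendor B: unused.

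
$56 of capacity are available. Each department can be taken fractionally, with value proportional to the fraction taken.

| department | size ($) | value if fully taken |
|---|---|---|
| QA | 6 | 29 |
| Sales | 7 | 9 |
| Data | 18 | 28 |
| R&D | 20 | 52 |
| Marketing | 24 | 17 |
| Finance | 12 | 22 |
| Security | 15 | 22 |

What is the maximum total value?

131

Sort by value density: QA 29/6≈4.83, R&D 52/20≈2.6, Finance 22/12≈1.83, Data 28/18≈1.56, Security 22/15≈1.47, Sales 9/7≈1.29, Marketing 17/24≈0.708.
QA: take in full, 6 $ for value 29 — 50 left.
All 20 $ of R&D fit (value 52) — 30 remain.
Finance: take in full, 12 $ for value 22 — 18 left.
All 18 $ of Data fit (value 28) — 0 remain.
Total value = 131.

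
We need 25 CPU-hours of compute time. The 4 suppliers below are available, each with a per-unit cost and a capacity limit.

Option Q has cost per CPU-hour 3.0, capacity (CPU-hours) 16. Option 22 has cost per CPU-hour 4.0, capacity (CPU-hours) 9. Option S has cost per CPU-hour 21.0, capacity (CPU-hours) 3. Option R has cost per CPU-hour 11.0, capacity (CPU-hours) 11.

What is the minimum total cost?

84

Use suppliers in increasing cost order.
Take 16 from Option Q at 3.0 — need 9 more.
Take 9 from Option 22 at 4.0 — need 0 more.
Option R, Option S: unused.
Cost = 16×3.0 + 9×4.0 = 84.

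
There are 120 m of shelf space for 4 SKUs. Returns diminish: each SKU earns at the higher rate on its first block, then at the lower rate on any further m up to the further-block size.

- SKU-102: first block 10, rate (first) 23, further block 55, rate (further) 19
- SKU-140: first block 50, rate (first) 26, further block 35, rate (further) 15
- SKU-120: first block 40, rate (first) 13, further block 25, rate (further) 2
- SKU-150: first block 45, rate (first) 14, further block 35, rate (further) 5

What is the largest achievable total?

2650

Rank every tier by rate: SKU-140/first 26 > SKU-102/first 23 > SKU-102/second 19 > SKU-140/second 15 > SKU-150/first 14 > SKU-120/first 13 > SKU-150/second 5 > SKU-120/second 2.
SKU-140 first at 26: fill all 50 → 70 left.
Fill SKU-102 first block (10 at 23) → 60 left.
SKU-102 second at 19: fill all 55 → 5 left.
5 remain; put them into SKU-140 second at 15.
Total = 26×50 + 23×10 + 19×55 + 15×5 = 2650.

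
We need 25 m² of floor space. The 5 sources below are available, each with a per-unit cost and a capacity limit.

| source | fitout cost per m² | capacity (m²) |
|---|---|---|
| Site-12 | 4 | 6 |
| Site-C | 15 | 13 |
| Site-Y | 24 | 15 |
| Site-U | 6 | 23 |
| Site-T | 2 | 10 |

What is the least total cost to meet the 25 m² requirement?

Fill from the cheapest source first.
Site-T at 2: take all 10 m² — 15 still needed.
Take 6 from Site-12 at 4 — need 9 more.
Site-U at 6: take 9 of its 23 — requirement met.
Site-C, Site-Y: unused.
Cost = 10×2 + 6×4 + 9×6 = 98.

98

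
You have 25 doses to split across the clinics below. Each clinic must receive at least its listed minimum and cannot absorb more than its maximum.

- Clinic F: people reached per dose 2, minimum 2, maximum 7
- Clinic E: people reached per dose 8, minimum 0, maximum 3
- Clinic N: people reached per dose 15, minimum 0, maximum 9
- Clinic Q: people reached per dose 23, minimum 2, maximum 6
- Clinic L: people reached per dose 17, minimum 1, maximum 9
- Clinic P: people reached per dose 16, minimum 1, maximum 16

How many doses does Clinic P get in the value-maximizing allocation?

8

Meeting every minimum uses 2+0+0+2+1+1 = 6 doses, leaving 19.
Order the clinics by people reached per dose: Clinic Q 23 > Clinic L 17 > Clinic P 16 > Clinic N 15 > Clinic E 8 > Clinic F 2.
Clinic Q: +4 to 6 (cap) → 15 left.
Clinic L takes 8 more to reach its cap of 9 → 7 left.
Clinic P: +7 (room for 15) → 8. Pool exhausted.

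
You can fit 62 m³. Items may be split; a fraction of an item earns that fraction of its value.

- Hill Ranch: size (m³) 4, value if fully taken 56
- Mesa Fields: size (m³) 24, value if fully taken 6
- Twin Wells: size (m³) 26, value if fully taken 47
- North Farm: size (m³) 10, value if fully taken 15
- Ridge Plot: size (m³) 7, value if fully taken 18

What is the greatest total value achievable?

Sort by value density: Hill Ranch 56/4≈14, Ridge Plot 18/7≈2.57, Twin Wells 47/26≈1.81, North Farm 15/10≈1.5, Mesa Fields 6/24≈0.25.
Hill Ranch: take in full, 4 m³ for value 56 — 58 left.
Ridge Plot: take in full, 7 m³ for value 18 — 51 left.
Twin Wells: take in full, 26 m³ for value 47 — 25 left.
North Farm: take in full, 10 m³ for value 15 — 15 left.
15 m³ left: a 15/24 share of Mesa Fields gives 6×15/24 = 3.75.
Total value = 139.75.

139.75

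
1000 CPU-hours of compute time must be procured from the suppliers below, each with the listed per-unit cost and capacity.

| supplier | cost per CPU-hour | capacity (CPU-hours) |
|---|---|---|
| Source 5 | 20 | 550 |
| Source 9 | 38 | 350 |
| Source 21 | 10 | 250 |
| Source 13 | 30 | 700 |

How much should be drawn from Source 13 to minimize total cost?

Use suppliers in increasing cost order.
Source 21 at 10: take all 250 CPU-hours ; 750 still needed.
Source 5 (20): use full 550 ; 200 CPU-hours to go.
Source 13 at 30: take 200 of its 700 ; requirement met.
Source 9: unused.

200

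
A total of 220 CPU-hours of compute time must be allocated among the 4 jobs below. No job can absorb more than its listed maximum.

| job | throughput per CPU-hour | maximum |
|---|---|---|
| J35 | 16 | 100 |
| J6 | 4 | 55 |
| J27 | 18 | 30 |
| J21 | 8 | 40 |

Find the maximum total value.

Order the jobs by throughput per CPU-hour: J27 18 > J35 16 > J21 8 > J6 4.
J27 takes 30 to reach its cap of 30 ; 190 left.
Give J35 100 to hit its cap of 100 ; 90 left.
Give J21 40 to hit its cap of 40 ; 50 left.
J6 has room for 55 but only 50 remain, so it gets 50.
Total = 16×100 + 4×50 + 18×30 + 8×40 = 2660.

2660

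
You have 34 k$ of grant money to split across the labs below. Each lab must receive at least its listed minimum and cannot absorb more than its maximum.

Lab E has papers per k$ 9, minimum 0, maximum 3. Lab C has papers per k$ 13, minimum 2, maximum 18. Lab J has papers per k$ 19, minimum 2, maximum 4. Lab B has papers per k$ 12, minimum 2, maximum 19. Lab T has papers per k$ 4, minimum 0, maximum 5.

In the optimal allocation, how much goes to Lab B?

Meeting every minimum uses 0+2+2+2+0 = 6 k$, leaving 28.
Order the labs by papers per k$: Lab J 19 > Lab C 13 > Lab B 12 > Lab E 9 > Lab T 4.
Lab J: +2 to 4 (cap) → 26 left.
Lab C: +16 to 18 (cap) → 10 left.
Lab B: +10 (room for 17) → 12. Pool exhausted.

12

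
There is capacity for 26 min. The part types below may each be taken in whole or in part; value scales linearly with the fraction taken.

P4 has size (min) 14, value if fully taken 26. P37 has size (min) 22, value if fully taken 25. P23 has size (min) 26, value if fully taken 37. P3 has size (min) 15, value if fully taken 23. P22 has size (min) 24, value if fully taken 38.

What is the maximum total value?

45

Sort by value density: P4 26/14≈1.86, P22 38/24≈1.58, P3 23/15≈1.53, P23 37/26≈1.42, P37 25/22≈1.14.
All 14 min of P4 fit (value 26) → 12 remain.
Fill the last 12 min with part of P22: 12/24 of it earns 19.
Total value = 45.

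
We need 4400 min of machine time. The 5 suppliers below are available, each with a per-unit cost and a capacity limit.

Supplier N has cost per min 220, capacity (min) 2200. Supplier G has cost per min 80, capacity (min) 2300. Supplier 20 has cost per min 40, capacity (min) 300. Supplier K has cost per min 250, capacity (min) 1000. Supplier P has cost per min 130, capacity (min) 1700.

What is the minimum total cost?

Cheapest first:
Take 300 from Supplier 20 at 40 ; need 4100 more.
Take 2300 from Supplier G at 80 ; need 1800 more.
Take 1700 from Supplier P at 130 ; need 100 more.
Supplier N at 220: take 100 of its 2200 ; requirement met.
Supplier K: unused.
Cost = 300×40 + 2300×80 + 1700×130 + 100×220 = 439000.

439000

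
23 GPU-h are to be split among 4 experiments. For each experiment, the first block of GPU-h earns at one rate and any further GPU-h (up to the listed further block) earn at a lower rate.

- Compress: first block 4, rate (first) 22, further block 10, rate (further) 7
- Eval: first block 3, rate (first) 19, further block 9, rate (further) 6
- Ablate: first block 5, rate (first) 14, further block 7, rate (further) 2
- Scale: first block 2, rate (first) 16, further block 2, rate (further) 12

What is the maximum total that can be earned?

Order all 8 blocks by rate: Compress/T1 22 > Eval/T1 19 > Scale/T1 16 > Ablate/T1 14 > Scale/T2 12 > Compress/T2 7 > Eval/T2 6 > Ablate/T2 2.
Compress/T1 (22): +4 — 19 left.
Eval T1 at 19: fill all 3 — 16 left.
Fill Scale T1 block (2 at 16) — 14 left.
Fill Ablate T1 block (5 at 14) — 9 left.
Fill Scale T2 block (2 at 12) — 7 left.
Compress T2 at 7: only 7 left, fill 7.
Total = 22×4 + 19×3 + 16×2 + 14×5 + 12×2 + 7×7 = 320.

320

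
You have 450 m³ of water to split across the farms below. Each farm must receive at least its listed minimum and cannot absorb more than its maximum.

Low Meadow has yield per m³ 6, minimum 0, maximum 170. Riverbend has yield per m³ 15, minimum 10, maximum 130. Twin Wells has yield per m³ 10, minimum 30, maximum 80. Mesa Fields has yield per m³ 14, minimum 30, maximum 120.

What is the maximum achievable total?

Meeting every minimum uses 0+10+30+30 = 70 m³, leaving 380.
Rank by yield per m³: Riverbend 15 > Mesa Fields 14 > Twin Wells 10 > Low Meadow 6.
Riverbend takes 120 more to reach its cap of 130 — 260 left.
Mesa Fields takes 90 more to reach its cap of 120 — 170 left.
Give Twin Wells 50 more to hit its cap of 80 — 120 left.
Only 120 left; Low Meadow takes them to reach 120.
Total = 6×120 + 15×130 + 10×80 + 14×120 = 5150.

5150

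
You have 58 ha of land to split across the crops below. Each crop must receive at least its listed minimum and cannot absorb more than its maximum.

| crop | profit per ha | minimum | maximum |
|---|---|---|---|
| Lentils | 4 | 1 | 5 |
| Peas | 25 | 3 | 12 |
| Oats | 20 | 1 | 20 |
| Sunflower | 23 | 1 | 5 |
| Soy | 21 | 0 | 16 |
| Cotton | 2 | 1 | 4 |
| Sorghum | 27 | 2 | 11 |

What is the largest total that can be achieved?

Meeting every minimum uses 1+3+1+1+0+1+2 = 9 ha, leaving 49.
Rank by profit per ha: Sorghum 27 > Peas 25 > Sunflower 23 > Soy 21 > Oats 20 > Lentils 4 > Cotton 2.
Give Sorghum 9 more to hit its cap of 11 ; 40 left.
Peas: +9 to 12 (cap) ; 31 left.
Sunflower: +4 to 5 (cap) ; 27 left.
Soy: +16 to 16 (cap) ; 11 left.
Only 11 left; Oats takes them to reach 12.
Total = 4×1 + 25×12 + 20×12 + 23×5 + 21×16 + 2×1 + 27×11 = 1294.

1294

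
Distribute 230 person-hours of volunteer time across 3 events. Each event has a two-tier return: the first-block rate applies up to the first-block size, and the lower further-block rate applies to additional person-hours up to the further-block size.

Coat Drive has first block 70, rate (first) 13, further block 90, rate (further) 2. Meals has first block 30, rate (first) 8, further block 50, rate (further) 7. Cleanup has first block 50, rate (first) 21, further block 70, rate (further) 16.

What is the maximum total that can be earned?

Order all 6 blocks by rate: Cleanup/T1 21 > Cleanup/T2 16 > Coat Drive/T1 13 > Meals/T1 8 > Meals/T2 7 > Coat Drive/T2 2.
Fill Cleanup T1 block (50 at 21) → 180 left.
Cleanup T2 at 16: fill all 70 → 110 left.
Fill Coat Drive T1 block (70 at 13) → 40 left.
Fill Meals T1 block (30 at 8) → 10 left.
10 remain; put them into Meals T2 at 7.
Total = 21×50 + 16×70 + 13×70 + 8×30 + 7×10 = 3390.

3390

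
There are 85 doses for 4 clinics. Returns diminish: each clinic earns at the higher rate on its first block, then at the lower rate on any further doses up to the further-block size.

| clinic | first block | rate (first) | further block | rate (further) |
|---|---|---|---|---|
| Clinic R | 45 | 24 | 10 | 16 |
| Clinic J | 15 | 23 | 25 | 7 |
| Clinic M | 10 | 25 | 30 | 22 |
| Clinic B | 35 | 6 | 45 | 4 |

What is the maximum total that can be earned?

2005

Rank every tier by rate: Clinic M/T1 25 > Clinic R/T1 24 > Clinic J/T1 23 > Clinic M/T2 22 > Clinic R/T2 16 > Clinic J/T2 7 > Clinic B/T1 6 > Clinic B/T2 4.
Fill Clinic M T1 block (10 at 25) ; 75 left.
Clinic R T1 at 24: fill all 45 ; 30 left.
Clinic J/T1 (23): +15 ; 15 left.
15 remain; put them into Clinic M T2 at 22.
Total = 25×10 + 24×45 + 23×15 + 22×15 = 2005.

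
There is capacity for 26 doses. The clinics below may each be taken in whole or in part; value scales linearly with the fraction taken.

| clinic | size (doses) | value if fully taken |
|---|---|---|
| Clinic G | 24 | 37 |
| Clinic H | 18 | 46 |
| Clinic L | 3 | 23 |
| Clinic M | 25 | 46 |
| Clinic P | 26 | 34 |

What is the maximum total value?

78.2

Rank by value-to-size ratio: Clinic L 23/3≈7.67, Clinic H 46/18≈2.56, Clinic M 46/25≈1.84, Clinic G 37/24≈1.54, Clinic P 34/26≈1.31.
Take all of Clinic L (3 doses, value 23) ; 23 doses left.
All 18 doses of Clinic H fit (value 46) ; 5 remain.
Fill the last 5 doses with part of Clinic M: 5/25 of it earns 9.2.
Total value = 78.2.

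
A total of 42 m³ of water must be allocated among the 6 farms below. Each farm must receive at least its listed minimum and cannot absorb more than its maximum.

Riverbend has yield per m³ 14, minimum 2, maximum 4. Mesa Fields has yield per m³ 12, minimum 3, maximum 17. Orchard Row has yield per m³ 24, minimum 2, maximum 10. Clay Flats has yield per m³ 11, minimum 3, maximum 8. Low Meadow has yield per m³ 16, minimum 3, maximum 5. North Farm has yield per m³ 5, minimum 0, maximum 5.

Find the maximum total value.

646

Meeting every minimum uses 2+3+2+3+3+0 = 13 m³, leaving 29.
Order the farms by yield per m³: Orchard Row 24 > Low Meadow 16 > Riverbend 14 > Mesa Fields 12 > Clay Flats 11 > North Farm 5.
Give Orchard Row 8 more to hit its cap of 10 → 21 left.
Give Low Meadow 2 more to hit its cap of 5 → 19 left.
Give Riverbend 2 more to hit its cap of 4 → 17 left.
Mesa Fields takes 14 more to reach its cap of 17 → 3 left.
Only 3 left; Clay Flats takes them to reach 6.
Total = 14×4 + 12×17 + 24×10 + 11×6 + 16×5 = 646.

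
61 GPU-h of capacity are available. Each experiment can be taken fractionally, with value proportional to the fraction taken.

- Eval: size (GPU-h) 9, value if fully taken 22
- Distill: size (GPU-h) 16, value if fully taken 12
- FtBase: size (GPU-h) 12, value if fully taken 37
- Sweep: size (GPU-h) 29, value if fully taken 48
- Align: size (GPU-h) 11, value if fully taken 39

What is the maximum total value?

146

Best value per unit of size first: Align 39/11≈3.55, FtBase 37/12≈3.08, Eval 22/9≈2.44, Sweep 48/29≈1.66, Distill 12/16≈0.75.
Take all of Align (11 GPU-h, value 39) ; 50 GPU-h left.
All 12 GPU-h of FtBase fit (value 37) ; 38 remain.
All 9 GPU-h of Eval fit (value 22) ; 29 remain.
All 29 GPU-h of Sweep fit (value 48) ; 0 remain.
Total value = 146.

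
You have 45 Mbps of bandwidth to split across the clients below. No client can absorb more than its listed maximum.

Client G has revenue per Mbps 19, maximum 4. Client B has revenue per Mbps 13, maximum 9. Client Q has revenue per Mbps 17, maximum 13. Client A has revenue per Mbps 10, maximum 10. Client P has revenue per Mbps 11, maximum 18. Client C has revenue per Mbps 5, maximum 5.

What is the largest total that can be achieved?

Highest revenue per Mbps first: Client G 19 > Client Q 17 > Client B 13 > Client P 11 > Client A 10 > Client C 5.
Give Client G 4 to hit its cap of 4 ; 41 left.
Client Q takes 13 to reach its cap of 13 ; 28 left.
Give Client B 9 to hit its cap of 9 ; 19 left.
Client P: +18 to 18 (cap) ; 1 left.
Only 1 left; Client A takes them to reach 1.
Total = 19×4 + 13×9 + 17×13 + 10×1 + 11×18 = 622.

622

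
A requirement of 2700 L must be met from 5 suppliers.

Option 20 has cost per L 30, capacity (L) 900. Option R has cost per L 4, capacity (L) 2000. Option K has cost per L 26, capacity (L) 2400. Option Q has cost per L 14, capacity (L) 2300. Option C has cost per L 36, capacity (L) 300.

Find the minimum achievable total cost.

17800

Fill from the cheapest supplier first.
Option R (4): use full 2000 ; 700 L to go.
Option Q at 14: take 700 of its 2300 ; requirement met.
Option K, Option 20, Option C: unused.
Cost = 2000×4 + 700×14 = 17800.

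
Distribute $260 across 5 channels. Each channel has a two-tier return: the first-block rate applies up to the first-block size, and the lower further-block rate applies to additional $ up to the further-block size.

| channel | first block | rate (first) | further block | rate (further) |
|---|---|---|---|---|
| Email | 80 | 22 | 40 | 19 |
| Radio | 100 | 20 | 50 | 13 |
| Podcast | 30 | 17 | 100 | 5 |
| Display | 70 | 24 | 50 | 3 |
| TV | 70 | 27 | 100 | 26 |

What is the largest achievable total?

Order all 10 blocks by rate: TV/first 27 > TV/second 26 > Display/first 24 > Email/first 22 > Radio/first 20 > Email/second 19 > Podcast/first 17 > Radio/second 13 > Podcast/second 5 > Display/second 3.
Fill TV first block (70 at 27) → 190 left.
TV/second (26): +100 → 90 left.
Fill Display first block (70 at 24) → 20 left.
Email first at 22: only 20 left, fill 20.
Total = 27×70 + 26×100 + 24×70 + 22×20 = 6610.

6610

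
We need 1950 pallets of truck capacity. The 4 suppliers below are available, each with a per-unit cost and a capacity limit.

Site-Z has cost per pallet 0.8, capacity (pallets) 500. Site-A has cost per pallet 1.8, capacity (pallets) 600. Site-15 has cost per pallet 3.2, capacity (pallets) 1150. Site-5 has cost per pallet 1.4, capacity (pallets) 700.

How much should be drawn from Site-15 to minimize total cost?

150

Fill from the cheapest supplier first.
Take 500 from Site-Z at 0.8 → need 1450 more.
Site-5 at 1.4: take all 700 pallets → 750 still needed.
Site-A (1.8): use full 600 → 150 pallets to go.
Site-15 at 3.2: take 150 of its 1150 → requirement met.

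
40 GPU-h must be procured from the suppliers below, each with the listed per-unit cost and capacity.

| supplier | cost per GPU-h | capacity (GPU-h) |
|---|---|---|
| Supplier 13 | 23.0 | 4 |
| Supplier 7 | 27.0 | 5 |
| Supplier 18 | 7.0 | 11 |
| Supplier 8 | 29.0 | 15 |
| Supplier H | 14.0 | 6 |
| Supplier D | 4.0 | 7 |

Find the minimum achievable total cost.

Fill from the cheapest supplier first.
Supplier D (4.0): use full 7 — 33 GPU-h to go.
Supplier 18 at 7.0: take all 11 GPU-h — 22 still needed.
Supplier H (14.0): use full 6 — 16 GPU-h to go.
Supplier 13 at 23.0: take all 4 GPU-h — 12 still needed.
Take 5 from Supplier 7 at 27.0 — need 7 more.
Supplier 8 at 29.0: take 7 of its 15 — requirement met.
Cost = 7×4.0 + 11×7.0 + 6×14.0 + 4×23.0 + 5×27.0 + 7×29.0 = 619.

619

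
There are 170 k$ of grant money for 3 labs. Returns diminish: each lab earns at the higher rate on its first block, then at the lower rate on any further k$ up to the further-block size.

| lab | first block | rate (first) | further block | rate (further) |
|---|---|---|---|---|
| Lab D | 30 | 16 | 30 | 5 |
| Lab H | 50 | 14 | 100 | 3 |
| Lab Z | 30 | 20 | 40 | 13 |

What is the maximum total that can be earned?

2400

Treat each block as its own option and order by rate: Lab Z/T1 20 > Lab D/T1 16 > Lab H/T1 14 > Lab Z/T2 13 > Lab D/T2 5 > Lab H/T2 3.
Lab Z/T1 (20): +30 ; 140 left.
Lab D T1 at 16: fill all 30 ; 110 left.
Lab H/T1 (14): +50 ; 60 left.
Lab Z T2 at 13: fill all 40 ; 20 left.
Lab D T2 at 5: only 20 left, fill 20.
Total = 20×30 + 16×30 + 14×50 + 13×40 + 5×20 = 2400.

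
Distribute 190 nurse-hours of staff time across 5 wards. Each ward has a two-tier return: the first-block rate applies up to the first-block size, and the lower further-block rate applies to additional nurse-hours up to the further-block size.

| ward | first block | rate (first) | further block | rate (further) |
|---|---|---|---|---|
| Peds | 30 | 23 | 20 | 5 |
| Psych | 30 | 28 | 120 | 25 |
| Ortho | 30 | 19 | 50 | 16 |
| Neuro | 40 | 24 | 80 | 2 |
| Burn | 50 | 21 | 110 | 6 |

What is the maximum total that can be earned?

Rank every tier by rate: Psych/first 28 > Psych/second 25 > Neuro/first 24 > Peds/first 23 > Burn/first 21 > Ortho/first 19 > Ortho/second 16 > Burn/second 6 > Peds/second 5 > Neuro/second 2.
Psych first at 28: fill all 30 — 160 left.
Psych second at 25: fill all 120 — 40 left.
Neuro first at 24: fill all 40 — 0 left.
Total = 28×30 + 25×120 + 24×40 = 4800.

4800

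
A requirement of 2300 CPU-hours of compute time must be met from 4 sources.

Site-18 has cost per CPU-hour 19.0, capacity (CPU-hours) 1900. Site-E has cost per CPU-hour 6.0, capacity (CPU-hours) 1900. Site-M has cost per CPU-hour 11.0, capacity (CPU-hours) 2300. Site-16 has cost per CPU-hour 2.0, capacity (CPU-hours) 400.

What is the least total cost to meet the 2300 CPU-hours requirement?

12200

Fill from the cheapest source first.
Take 400 from Site-16 at 2.0 ; need 1900 more.
Take 1900 from Site-E at 6.0 ; need 0 more.
Site-M, Site-18: unused.
Cost = 400×2.0 + 1900×6.0 = 12200.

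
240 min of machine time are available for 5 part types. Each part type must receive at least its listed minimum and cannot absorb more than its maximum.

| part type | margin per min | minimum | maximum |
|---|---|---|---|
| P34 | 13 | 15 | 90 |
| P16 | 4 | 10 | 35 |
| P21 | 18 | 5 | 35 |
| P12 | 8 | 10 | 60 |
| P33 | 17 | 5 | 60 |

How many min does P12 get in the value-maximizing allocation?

Meeting every minimum uses 15+10+5+10+5 = 45 min, leaving 195.
Highest margin per min first: P21 18 > P33 17 > P34 13 > P12 8 > P16 4.
Give P21 30 more to hit its cap of 35 → 165 left.
Give P33 55 more to hit its cap of 60 → 110 left.
P34: +75 to 90 (cap) → 35 left.
Only 35 left; P12 takes them to reach 45.

45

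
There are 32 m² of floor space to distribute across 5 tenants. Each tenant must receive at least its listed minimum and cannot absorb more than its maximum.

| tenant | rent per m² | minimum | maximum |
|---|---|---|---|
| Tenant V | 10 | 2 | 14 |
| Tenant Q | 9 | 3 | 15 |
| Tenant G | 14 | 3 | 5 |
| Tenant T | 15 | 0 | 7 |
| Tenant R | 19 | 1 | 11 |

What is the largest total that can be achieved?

471

Meeting every minimum uses 2+3+3+0+1 = 9 m², leaving 23.
Highest rent per m² first: Tenant R 19 > Tenant T 15 > Tenant G 14 > Tenant V 10 > Tenant Q 9.
Tenant R: +10 to 11 (cap) ; 13 left.
Give Tenant T 7 more to hit its cap of 7 ; 6 left.
Tenant G: +2 to 5 (cap) ; 4 left.
Only 4 left; Tenant V takes them to reach 6.
Total = 10×6 + 9×3 + 14×5 + 15×7 + 19×11 = 471.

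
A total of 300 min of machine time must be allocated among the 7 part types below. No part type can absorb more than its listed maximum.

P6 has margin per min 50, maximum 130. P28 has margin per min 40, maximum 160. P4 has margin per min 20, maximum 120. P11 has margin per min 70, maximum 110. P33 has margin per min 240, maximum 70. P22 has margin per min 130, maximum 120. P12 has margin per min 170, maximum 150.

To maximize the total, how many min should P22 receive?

Rank by margin per min: P33 240 > P12 170 > P22 130 > P11 70 > P6 50 > P28 40 > P4 20.
Give P33 70 to hit its cap of 70 → 230 left.
P12: +150 to 150 (cap) → 80 left.
Only 80 left; P22 takes them to reach 80.

80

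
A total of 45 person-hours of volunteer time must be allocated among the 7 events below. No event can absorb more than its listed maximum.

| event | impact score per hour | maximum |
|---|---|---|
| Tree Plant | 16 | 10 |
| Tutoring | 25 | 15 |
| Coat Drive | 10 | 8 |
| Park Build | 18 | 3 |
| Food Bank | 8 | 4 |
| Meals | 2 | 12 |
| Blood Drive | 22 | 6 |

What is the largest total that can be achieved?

825

Highest impact score per hour first: Tutoring 25 > Blood Drive 22 > Park Build 18 > Tree Plant 16 > Coat Drive 10 > Food Bank 8 > Meals 2.
Tutoring takes 15 to reach its cap of 15 ; 30 left.
Give Blood Drive 6 to hit its cap of 6 ; 24 left.
Park Build: +3 to 3 (cap) ; 21 left.
Tree Plant: +10 to 10 (cap) ; 11 left.
Coat Drive: +8 to 8 (cap) ; 3 left.
Food Bank has room for 4 but only 3 remain, so it gets 3.
Total = 16×10 + 25×15 + 10×8 + 18×3 + 8×3 + 22×6 = 825.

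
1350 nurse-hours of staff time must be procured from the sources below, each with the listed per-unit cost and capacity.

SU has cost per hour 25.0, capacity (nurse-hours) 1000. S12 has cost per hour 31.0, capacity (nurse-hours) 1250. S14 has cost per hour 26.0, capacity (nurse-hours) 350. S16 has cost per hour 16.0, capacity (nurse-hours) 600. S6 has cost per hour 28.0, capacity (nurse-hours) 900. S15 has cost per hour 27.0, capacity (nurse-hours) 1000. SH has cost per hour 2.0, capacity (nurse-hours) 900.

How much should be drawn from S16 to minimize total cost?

Fill from the cheapest source first.
SH at 2.0: take all 900 nurse-hours — 450 still needed.
S16 at 16.0: take 450 of its 600 — requirement met.
SU, S14, S15, S6, S12: unused.

450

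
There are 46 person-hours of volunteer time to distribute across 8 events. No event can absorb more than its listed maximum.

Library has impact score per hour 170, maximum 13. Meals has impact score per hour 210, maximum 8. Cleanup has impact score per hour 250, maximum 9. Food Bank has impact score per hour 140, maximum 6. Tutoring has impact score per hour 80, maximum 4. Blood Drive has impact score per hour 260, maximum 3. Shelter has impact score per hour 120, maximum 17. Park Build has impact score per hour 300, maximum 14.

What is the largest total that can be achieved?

10950

Order the events by impact score per hour: Park Build 300 > Blood Drive 260 > Cleanup 250 > Meals 210 > Library 170 > Food Bank 140 > Shelter 120 > Tutoring 80.
Park Build takes 14 to reach its cap of 14 ; 32 left.
Blood Drive takes 3 to reach its cap of 3 ; 29 left.
Cleanup: +9 to 9 (cap) ; 20 left.
Give Meals 8 to hit its cap of 8 ; 12 left.
Only 12 left; Library takes them to reach 12.
Total = 170×12 + 210×8 + 250×9 + 260×3 + 300×14 = 10950.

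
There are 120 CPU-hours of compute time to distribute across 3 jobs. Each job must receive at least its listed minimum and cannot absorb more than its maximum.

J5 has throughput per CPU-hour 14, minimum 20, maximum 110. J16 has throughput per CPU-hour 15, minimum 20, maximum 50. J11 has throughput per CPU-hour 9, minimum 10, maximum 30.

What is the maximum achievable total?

Meeting every minimum uses 20+20+10 = 50 CPU-hours, leaving 70.
Rank by throughput per CPU-hour: J16 15 > J5 14 > J11 9.
J16: +30 to 50 (cap) — 40 left.
J5 has room for 90 more but only 40 remain, so it gets 60.
Total = 14×60 + 15×50 + 9×10 = 1680.

1680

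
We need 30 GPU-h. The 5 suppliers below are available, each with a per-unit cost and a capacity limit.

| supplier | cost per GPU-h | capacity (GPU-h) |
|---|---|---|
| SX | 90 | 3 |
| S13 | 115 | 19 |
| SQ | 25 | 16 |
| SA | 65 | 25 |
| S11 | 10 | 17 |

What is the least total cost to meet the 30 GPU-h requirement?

495

Use suppliers in increasing cost order.
Take 17 from S11 at 10 → need 13 more.
SQ at 25: take 13 of its 16 → requirement met.
SA, SX, S13: unused.
Cost = 17×10 + 13×25 = 495.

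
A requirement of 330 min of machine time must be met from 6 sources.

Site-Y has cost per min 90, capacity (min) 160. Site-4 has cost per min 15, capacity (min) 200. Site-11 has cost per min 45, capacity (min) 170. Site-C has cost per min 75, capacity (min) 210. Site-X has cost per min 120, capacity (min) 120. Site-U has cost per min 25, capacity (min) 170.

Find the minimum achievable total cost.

Fill from the cheapest source first.
Site-4 at 15: take all 200 min — 130 still needed.
Site-U (25): take the remaining 130 — done.
Site-11, Site-C, Site-Y, Site-X: unused.
Cost = 200×15 + 130×25 = 6250.

6250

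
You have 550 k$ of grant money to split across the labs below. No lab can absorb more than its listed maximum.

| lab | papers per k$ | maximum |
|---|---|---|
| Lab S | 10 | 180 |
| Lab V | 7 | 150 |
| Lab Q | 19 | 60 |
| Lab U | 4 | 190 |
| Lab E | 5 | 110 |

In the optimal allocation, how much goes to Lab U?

Rank by papers per k$: Lab Q 19 > Lab S 10 > Lab V 7 > Lab E 5 > Lab U 4.
Give Lab Q 60 to hit its cap of 60 ; 490 left.
Lab S: +180 to 180 (cap) ; 310 left.
Give Lab V 150 to hit its cap of 150 ; 160 left.
Give Lab E 110 to hit its cap of 110 ; 50 left.
Lab U: +50 (room for 190) → 50. Pool exhausted.

50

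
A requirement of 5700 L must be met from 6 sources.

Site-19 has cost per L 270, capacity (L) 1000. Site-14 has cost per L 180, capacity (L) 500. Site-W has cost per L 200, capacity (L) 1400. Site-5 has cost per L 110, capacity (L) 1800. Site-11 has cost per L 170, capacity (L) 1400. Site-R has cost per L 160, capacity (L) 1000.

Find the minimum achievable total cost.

Fill from the cheapest source first.
Site-5 at 110: take all 1800 L → 3900 still needed.
Site-R at 160: take all 1000 L → 2900 still needed.
Take 1400 from Site-11 at 170 → need 1500 more.
Site-14 (180): use full 500 → 1000 L to go.
Site-W (200): take the remaining 1000 → done.
Site-19: unused.
Cost = 1800×110 + 1000×160 + 1400×170 + 500×180 + 1000×200 = 886000.

886000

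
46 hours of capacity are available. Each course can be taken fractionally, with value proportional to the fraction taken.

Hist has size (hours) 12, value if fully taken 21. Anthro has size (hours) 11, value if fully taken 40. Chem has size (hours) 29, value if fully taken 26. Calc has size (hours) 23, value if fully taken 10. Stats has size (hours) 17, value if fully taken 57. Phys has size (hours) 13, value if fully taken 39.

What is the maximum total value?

Rank by value-to-size ratio: Anthro 40/11≈3.64, Stats 57/17≈3.35, Phys 39/13≈3, Hist 21/12≈1.75, Chem 26/29≈0.897, Calc 10/23≈0.435.
Anthro: take in full, 11 hours for value 40 ; 35 left.
All 17 hours of Stats fit (value 57) ; 18 remain.
All 13 hours of Phys fit (value 39) ; 5 remain.
Fill the last 5 hours with part of Hist: 5/12 of it earns 8.75.
Total value = 144.75.

144.75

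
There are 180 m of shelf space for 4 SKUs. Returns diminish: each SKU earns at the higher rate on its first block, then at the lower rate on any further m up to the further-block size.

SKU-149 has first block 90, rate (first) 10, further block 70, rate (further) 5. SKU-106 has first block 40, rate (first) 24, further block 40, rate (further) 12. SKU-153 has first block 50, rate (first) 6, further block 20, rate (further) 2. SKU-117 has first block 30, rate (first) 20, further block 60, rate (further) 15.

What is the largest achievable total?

Treat each block as its own option and order by rate: SKU-106/first 24 > SKU-117/first 20 > SKU-117/second 15 > SKU-106/second 12 > SKU-149/first 10 > SKU-153/first 6 > SKU-149/second 5 > SKU-153/second 2.
Fill SKU-106 first block (40 at 24) → 140 left.
SKU-117 first at 20: fill all 30 → 110 left.
Fill SKU-117 second block (60 at 15) → 50 left.
SKU-106 second at 12: fill all 40 → 10 left.
SKU-149/first: +10 of 90 at 10; pool empty.
Total = 24×40 + 20×30 + 15×60 + 12×40 + 10×10 = 3040.

3040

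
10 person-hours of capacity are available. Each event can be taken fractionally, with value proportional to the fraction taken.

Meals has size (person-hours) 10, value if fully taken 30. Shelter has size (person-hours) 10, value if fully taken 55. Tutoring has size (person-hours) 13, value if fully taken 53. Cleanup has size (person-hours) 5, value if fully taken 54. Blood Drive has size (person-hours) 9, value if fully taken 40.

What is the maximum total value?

Sort by value density: Cleanup 54/5≈10.8, Shelter 55/10≈5.5, Blood Drive 40/9≈4.44, Tutoring 53/13≈4.08, Meals 30/10≈3.
All 5 person-hours of Cleanup fit (value 54) ; 5 remain.
5 person-hours left: a 5/10 share of Shelter gives 55×5/10 = 27.5.
Total value = 81.5.

81.5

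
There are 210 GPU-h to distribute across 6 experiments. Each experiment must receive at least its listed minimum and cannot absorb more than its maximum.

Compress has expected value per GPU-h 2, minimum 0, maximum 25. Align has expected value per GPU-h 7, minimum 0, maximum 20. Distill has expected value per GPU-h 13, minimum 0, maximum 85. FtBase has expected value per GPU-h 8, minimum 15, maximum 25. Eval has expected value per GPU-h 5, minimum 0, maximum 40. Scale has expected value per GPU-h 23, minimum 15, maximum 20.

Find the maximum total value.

Meeting every minimum uses 0+0+0+15+0+15 = 30 GPU-h, leaving 180.
Rank by expected value per GPU-h: Scale 23 > Distill 13 > FtBase 8 > Align 7 > Eval 5 > Compress 2.
Scale takes 5 more to reach its cap of 20 ; 175 left.
Give Distill 85 more to hit its cap of 85 ; 90 left.
FtBase takes 10 more to reach its cap of 25 ; 80 left.
Align takes 20 more to reach its cap of 20 ; 60 left.
Eval: +40 to 40 (cap) ; 20 left.
Compress: +20 (room for 25) → 20. Pool exhausted.
Total = 2×20 + 7×20 + 13×85 + 8×25 + 5×40 + 23×20 = 2145.

2145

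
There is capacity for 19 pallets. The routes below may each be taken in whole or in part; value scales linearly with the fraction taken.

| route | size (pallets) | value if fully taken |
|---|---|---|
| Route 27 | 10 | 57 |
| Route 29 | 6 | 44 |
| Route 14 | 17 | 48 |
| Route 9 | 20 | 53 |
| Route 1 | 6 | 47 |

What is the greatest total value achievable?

Rank by value-to-size ratio: Route 1 47/6≈7.83, Route 29 44/6≈7.33, Route 27 57/10≈5.7, Route 14 48/17≈2.82, Route 9 53/20≈2.65.
Route 1: take in full, 6 pallets for value 47 → 13 left.
All 6 pallets of Route 29 fit (value 44) → 7 remain.
7 pallets left: a 7/10 share of Route 27 gives 57×7/10 = 39.9.
Total value = 130.9.

130.9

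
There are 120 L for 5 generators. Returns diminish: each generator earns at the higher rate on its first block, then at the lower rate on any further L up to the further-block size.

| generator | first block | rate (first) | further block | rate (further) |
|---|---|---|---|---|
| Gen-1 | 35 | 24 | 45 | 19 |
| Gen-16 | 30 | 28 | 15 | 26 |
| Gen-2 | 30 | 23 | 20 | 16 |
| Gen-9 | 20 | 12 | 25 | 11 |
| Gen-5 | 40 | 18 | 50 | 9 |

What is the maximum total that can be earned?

2950

Order all 10 blocks by rate: Gen-16/first 28 > Gen-16/second 26 > Gen-1/first 24 > Gen-2/first 23 > Gen-1/second 19 > Gen-5/first 18 > Gen-2/second 16 > Gen-9/first 12 > Gen-9/second 11 > Gen-5/second 9.
Gen-16 first at 28: fill all 30 — 90 left.
Gen-16 second at 26: fill all 15 — 75 left.
Gen-1/first (24): +35 — 40 left.
Gen-2 first at 23: fill all 30 — 10 left.
Gen-1/second: +10 of 45 at 19; pool empty.
Total = 28×30 + 26×15 + 24×35 + 23×30 + 19×10 = 2950.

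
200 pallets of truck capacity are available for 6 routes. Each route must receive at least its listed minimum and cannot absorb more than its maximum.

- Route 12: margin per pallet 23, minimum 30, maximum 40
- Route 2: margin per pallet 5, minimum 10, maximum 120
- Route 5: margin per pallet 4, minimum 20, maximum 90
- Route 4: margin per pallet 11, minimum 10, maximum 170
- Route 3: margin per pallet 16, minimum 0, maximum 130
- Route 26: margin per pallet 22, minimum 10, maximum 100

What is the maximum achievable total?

3680

Meeting every minimum uses 30+10+20+10+0+10 = 80 pallets, leaving 120.
Highest margin per pallet first: Route 12 23 > Route 26 22 > Route 3 16 > Route 4 11 > Route 2 5 > Route 5 4.
Give Route 12 10 more to hit its cap of 40 — 110 left.
Route 26 takes 90 more to reach its cap of 100 — 20 left.
Only 20 left; Route 3 takes them to reach 20.
Total = 23×40 + 5×10 + 4×20 + 11×10 + 16×20 + 22×100 = 3680.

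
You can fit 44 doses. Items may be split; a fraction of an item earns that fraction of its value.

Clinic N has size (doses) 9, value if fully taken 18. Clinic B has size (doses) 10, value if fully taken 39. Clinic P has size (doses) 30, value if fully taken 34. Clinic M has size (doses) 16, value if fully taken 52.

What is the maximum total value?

119.2

Rank by value-to-size ratio: Clinic B 39/10≈3.9, Clinic M 52/16≈3.25, Clinic N 18/9≈2, Clinic P 34/30≈1.13.
Take all of Clinic B (10 doses, value 39) ; 34 doses left.
Take all of Clinic M (16 doses, value 52) ; 18 doses left.
Clinic N: take in full, 9 doses for value 18 ; 9 left.
9 doses left: a 9/30 share of Clinic P gives 34×9/30 = 10.2.
Total value = 119.2.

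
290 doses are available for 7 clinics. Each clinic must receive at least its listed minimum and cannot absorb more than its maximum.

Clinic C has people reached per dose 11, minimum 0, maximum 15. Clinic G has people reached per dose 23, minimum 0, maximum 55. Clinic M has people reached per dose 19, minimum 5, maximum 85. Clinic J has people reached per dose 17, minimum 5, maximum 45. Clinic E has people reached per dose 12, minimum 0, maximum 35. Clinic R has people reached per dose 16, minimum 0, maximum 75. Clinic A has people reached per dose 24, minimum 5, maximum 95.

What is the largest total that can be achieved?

6085

Meeting every minimum uses 0+0+5+5+0+0+5 = 15 doses, leaving 275.
Rank by people reached per dose: Clinic A 24 > Clinic G 23 > Clinic M 19 > Clinic J 17 > Clinic R 16 > Clinic E 12 > Clinic C 11.
Clinic A: +90 to 95 (cap) — 185 left.
Clinic G takes 55 more to reach its cap of 55 — 130 left.
Clinic M: +80 to 85 (cap) — 50 left.
Clinic J takes 40 more to reach its cap of 45 — 10 left.
Clinic R: +10 (room for 75) → 10. Pool exhausted.
Total = 23×55 + 19×85 + 17×45 + 16×10 + 24×95 = 6085.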